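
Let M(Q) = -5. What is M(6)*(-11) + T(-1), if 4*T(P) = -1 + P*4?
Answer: 215/4 ≈ 53.750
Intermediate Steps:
T(P) = -¼ + P (T(P) = (-1 + P*4)/4 = (-1 + 4*P)/4 = -¼ + P)
M(6)*(-11) + T(-1) = -5*(-11) + (-¼ - 1) = 55 - 5/4 = 215/4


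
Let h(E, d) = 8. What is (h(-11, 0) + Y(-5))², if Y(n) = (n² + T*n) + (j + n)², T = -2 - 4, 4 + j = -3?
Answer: 42849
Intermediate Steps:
j = -7 (j = -4 - 3 = -7)
T = -6
Y(n) = n² + (-7 + n)² - 6*n (Y(n) = (n² - 6*n) + (-7 + n)² = n² + (-7 + n)² - 6*n)
(h(-11, 0) + Y(-5))² = (8 + (49 - 20*(-5) + 2*(-5)²))² = (8 + (49 + 100 + 2*25))² = (8 + (49 + 100 + 50))² = (8 + 199)² = 207² = 42849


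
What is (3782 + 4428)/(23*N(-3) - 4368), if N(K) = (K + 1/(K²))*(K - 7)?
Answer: -36945/16666 ≈ -2.2168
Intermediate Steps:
N(K) = (-7 + K)*(K + K⁻²) (N(K) = (K + K⁻²)*(-7 + K) = (-7 + K)*(K + K⁻²))
(3782 + 4428)/(23*N(-3) - 4368) = (3782 + 4428)/(23*((-7 - 3 + (-3)³*(-7 - 3))/(-3)²) - 4368) = 8210/(23*((-7 - 3 - 27*(-10))/9) - 4368) = 8210/(23*((-7 - 3 + 270)/9) - 4368) = 8210/(23*((⅑)*260) - 4368) = 8210/(23*(260/9) - 4368) = 8210/(5980/9 - 4368) = 8210/(-33332/9) = 8210*(-9/33332) = -36945/16666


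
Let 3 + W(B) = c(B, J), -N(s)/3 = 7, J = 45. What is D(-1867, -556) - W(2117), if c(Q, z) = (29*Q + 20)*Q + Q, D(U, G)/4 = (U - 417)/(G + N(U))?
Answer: -75017742859/577 ≈ -1.3001e+8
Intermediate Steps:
N(s) = -21 (N(s) = -3*7 = -21)
D(U, G) = 4*(-417 + U)/(-21 + G) (D(U, G) = 4*((U - 417)/(G - 21)) = 4*((-417 + U)/(-21 + G)) = 4*(-417 + U)/(-21 + G))
c(Q, z) = Q + Q*(20 + 29*Q) (c(Q, z) = (20 + 29*Q)*Q + Q = Q*(20 + 29*Q) + Q = Q + Q*(20 + 29*Q))
W(B) = -3 + B*(21 + 29*B)
D(-1867, -556) - W(2117) = 4*(-417 - 1867)/(-21 - 556) - (-3 + 2117*(21 + 29*2117)) = 4*(-2284)/(-577) - (-3 + 2117*(21 + 61393)) = 4*(-1/577)*(-2284) - (-3 + 2117*61414) = 9136/577 - (-3 + 130013438) = 9136/577 - 1*130013435 = 9136/577 - 130013435 = -75017742859/577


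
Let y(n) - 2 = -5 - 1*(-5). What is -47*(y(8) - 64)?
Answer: 2914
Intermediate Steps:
y(n) = 2 (y(n) = 2 + (-5 - 1*(-5)) = 2 + (-5 + 5) = 2 + 0 = 2)
-47*(y(8) - 64) = -47*(2 - 64) = -47*(-62) = 2914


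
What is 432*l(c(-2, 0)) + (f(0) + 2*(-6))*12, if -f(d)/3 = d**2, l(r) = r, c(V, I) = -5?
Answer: -2304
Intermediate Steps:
f(d) = -3*d**2
432*l(c(-2, 0)) + (f(0) + 2*(-6))*12 = 432*(-5) + (-3*0**2 + 2*(-6))*12 = -2160 + (-3*0 - 12)*12 = -2160 + (0 - 12)*12 = -2160 - 12*12 = -2160 - 144 = -2304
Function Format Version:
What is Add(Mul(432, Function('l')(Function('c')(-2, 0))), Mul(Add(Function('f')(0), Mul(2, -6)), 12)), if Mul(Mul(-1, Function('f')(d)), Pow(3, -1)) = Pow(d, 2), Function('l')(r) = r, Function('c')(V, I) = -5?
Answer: -2304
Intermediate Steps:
Function('f')(d) = Mul(-3, Pow(d, 2))
Add(Mul(432, Function('l')(Function('c')(-2, 0))), Mul(Add(Function('f')(0), Mul(2, -6)), 12)) = Add(Mul(432, -5), Mul(Add(Mul(-3, Pow(0, 2)), Mul(2, -6)), 12)) = Add(-2160, Mul(Add(Mul(-3, 0), -12), 12)) = Add(-2160, Mul(Add(0, -12), 12)) = Add(-2160, Mul(-12, 12)) = Add(-2160, -144) = -2304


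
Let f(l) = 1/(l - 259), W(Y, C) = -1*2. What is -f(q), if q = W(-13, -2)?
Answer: 1/261 ≈ 0.0038314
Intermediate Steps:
W(Y, C) = -2
q = -2
f(l) = 1/(-259 + l)
-f(q) = -1/(-259 - 2) = -1/(-261) = -1*(-1/261) = 1/261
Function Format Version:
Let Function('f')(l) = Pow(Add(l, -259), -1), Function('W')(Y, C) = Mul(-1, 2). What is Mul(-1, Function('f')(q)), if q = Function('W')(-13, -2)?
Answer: Rational(1, 261) ≈ 0.0038314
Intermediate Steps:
Function('W')(Y, C) = -2
q = -2
Function('f')(l) = Pow(Add(-259, l), -1)
Mul(-1, Function('f')(q)) = Mul(-1, Pow(Add(-259, -2), -1)) = Mul(-1, Pow(-261, -1)) = Mul(-1, Rational(-1, 261)) = Rational(1, 261)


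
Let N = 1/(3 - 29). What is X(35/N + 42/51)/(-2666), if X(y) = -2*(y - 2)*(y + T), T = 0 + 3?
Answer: 238623450/385237 ≈ 619.42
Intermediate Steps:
T = 3
N = -1/26 (N = 1/(-26) = -1/26 ≈ -0.038462)
X(y) = -2*(-2 + y)*(3 + y) (X(y) = -2*(y - 2)*(y + 3) = -2*(-2 + y)*(3 + y))
X(35/N + 42/51)/(-2666) = (12 - 2*(35/(-1/26) + 42/51) - 2*(35/(-1/26) + 42/51)²)/(-2666) = (12 - 2*(35*(-26) + 42*(1/51)) - 2*(35*(-26) + 42*(1/51))²)*(-1/2666) = (12 - 2*(-910 + 14/17) - 2*(-910 + 14/17)²)*(-1/2666) = (12 - 2*(-15456/17) - 2*(-15456/17)²)*(-1/2666) = (12 + 30912/17 - 2*238887936/289)*(-1/2666) = (12 + 30912/17 - 477775872/289)*(-1/2666) = -477246900/289*(-1/2666) = 238623450/385237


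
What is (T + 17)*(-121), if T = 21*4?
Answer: -12221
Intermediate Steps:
T = 84
(T + 17)*(-121) = (84 + 17)*(-121) = 101*(-121) = -12221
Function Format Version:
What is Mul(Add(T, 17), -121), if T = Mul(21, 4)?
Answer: -12221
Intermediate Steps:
T = 84
Mul(Add(T, 17), -121) = Mul(Add(84, 17), -121) = Mul(101, -121) = -12221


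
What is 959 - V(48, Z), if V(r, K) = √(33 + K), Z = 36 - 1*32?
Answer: 959 - √37 ≈ 952.92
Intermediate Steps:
Z = 4 (Z = 36 - 32 = 4)
959 - V(48, Z) = 959 - √(33 + 4) = 959 - √37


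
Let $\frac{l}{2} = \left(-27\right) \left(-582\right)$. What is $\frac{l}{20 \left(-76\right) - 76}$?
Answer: $- \frac{2619}{133} \approx -19.692$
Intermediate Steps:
$l = 31428$ ($l = 2 \left(\left(-27\right) \left(-582\right)\right) = 2 \cdot 15714 = 31428$)
$\frac{l}{20 \left(-76\right) - 76} = \frac{31428}{20 \left(-76\right) - 76} = \frac{31428}{-1520 - 76} = \frac{31428}{-1596} = 31428 \left(- \frac{1}{1596}\right) = - \frac{2619}{133}$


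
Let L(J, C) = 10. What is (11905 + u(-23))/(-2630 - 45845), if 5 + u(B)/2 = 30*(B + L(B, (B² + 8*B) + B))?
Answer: -2223/9695 ≈ -0.22929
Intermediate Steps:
u(B) = 590 + 60*B (u(B) = -10 + 2*(30*(B + 10)) = -10 + 2*(30*(10 + B)) = -10 + 2*(300 + 30*B) = -10 + (600 + 60*B) = 590 + 60*B)
(11905 + u(-23))/(-2630 - 45845) = (11905 + (590 + 60*(-23)))/(-2630 - 45845) = (11905 + (590 - 1380))/(-48475) = (11905 - 790)*(-1/48475) = 11115*(-1/48475) = -2223/9695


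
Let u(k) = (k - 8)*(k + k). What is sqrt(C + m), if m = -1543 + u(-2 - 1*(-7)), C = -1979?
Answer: 4*I*sqrt(222) ≈ 59.599*I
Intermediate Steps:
u(k) = 2*k*(-8 + k) (u(k) = (-8 + k)*(2*k) = 2*k*(-8 + k))
m = -1573 (m = -1543 + 2*(-2 - 1*(-7))*(-8 + (-2 - 1*(-7))) = -1543 + 2*(-2 + 7)*(-8 + (-2 + 7)) = -1543 + 2*5*(-8 + 5) = -1543 + 2*5*(-3) = -1543 - 30 = -1573)
sqrt(C + m) = sqrt(-1979 - 1573) = sqrt(-3552) = 4*I*sqrt(222)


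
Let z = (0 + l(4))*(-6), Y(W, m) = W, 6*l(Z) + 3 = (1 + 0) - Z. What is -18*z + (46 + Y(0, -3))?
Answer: -62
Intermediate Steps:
l(Z) = -⅓ - Z/6 (l(Z) = -½ + ((1 + 0) - Z)/6 = -½ + (1 - Z)/6 = -½ + (⅙ - Z/6) = -⅓ - Z/6)
z = 6 (z = (0 + (-⅓ - ⅙*4))*(-6) = (0 + (-⅓ - ⅔))*(-6) = (0 - 1)*(-6) = -1*(-6) = 6)
-18*z + (46 + Y(0, -3)) = -18*6 + (46 + 0) = -108 + 46 = -62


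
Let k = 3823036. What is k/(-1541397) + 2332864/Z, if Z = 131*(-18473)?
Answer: -988267326052/286932592947 ≈ -3.4442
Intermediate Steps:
Z = -2419963
k/(-1541397) + 2332864/Z = 3823036/(-1541397) + 2332864/(-2419963) = 3823036*(-1/1541397) + 2332864*(-1/2419963) = -3823036/1541397 - 2332864/2419963 = -988267326052/286932592947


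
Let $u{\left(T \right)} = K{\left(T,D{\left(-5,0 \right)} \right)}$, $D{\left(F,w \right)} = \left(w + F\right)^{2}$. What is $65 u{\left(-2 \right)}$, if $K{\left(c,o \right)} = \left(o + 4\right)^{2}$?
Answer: $54665$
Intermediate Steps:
$D{\left(F,w \right)} = \left(F + w\right)^{2}$
$K{\left(c,o \right)} = \left(4 + o\right)^{2}$
$u{\left(T \right)} = 841$ ($u{\left(T \right)} = \left(4 + \left(-5 + 0\right)^{2}\right)^{2} = \left(4 + \left(-5\right)^{2}\right)^{2} = \left(4 + 25\right)^{2} = 29^{2} = 841$)
$65 u{\left(-2 \right)} = 65 \cdot 841 = 54665$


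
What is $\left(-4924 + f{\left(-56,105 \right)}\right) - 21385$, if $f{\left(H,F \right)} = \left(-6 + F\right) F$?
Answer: $-15914$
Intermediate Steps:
$f{\left(H,F \right)} = F \left(-6 + F\right)$
$\left(-4924 + f{\left(-56,105 \right)}\right) - 21385 = \left(-4924 + 105 \left(-6 + 105\right)\right) - 21385 = \left(-4924 + 105 \cdot 99\right) - 21385 = \left(-4924 + 10395\right) - 21385 = 5471 - 21385 = -15914$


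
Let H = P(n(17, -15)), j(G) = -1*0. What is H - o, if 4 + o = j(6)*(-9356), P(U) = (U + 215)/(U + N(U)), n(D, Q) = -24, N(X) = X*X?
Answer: 2399/552 ≈ 4.3460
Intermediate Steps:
N(X) = X²
j(G) = 0
P(U) = (215 + U)/(U + U²) (P(U) = (U + 215)/(U + U²) = (215 + U)/(U + U²))
o = -4 (o = -4 + 0*(-9356) = -4 + 0 = -4)
H = 191/552 (H = (215 - 24)/((-24)*(1 - 24)) = -1/24*191/(-23) = -1/24*(-1/23)*191 = 191/552 ≈ 0.34601)
H - o = 191/552 - 1*(-4) = 191/552 + 4 = 2399/552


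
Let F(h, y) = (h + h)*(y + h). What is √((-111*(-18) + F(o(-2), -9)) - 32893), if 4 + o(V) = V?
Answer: I*√30715 ≈ 175.26*I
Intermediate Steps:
o(V) = -4 + V
F(h, y) = 2*h*(h + y) (F(h, y) = (2*h)*(h + y) = 2*h*(h + y))
√((-111*(-18) + F(o(-2), -9)) - 32893) = √((-111*(-18) + 2*(-4 - 2)*((-4 - 2) - 9)) - 32893) = √((1998 + 2*(-6)*(-6 - 9)) - 32893) = √((1998 + 2*(-6)*(-15)) - 32893) = √((1998 + 180) - 32893) = √(2178 - 32893) = √(-30715) = I*√30715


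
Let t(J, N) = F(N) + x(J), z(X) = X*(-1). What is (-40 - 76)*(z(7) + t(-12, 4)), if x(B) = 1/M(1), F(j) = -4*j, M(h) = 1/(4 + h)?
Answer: 2088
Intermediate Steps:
x(B) = 5 (x(B) = 1/(1/(4 + 1)) = 1/(1/5) = 1/(⅕) = 5)
z(X) = -X
t(J, N) = 5 - 4*N (t(J, N) = -4*N + 5 = 5 - 4*N)
(-40 - 76)*(z(7) + t(-12, 4)) = (-40 - 76)*(-1*7 + (5 - 4*4)) = -116*(-7 + (5 - 16)) = -116*(-7 - 11) = -116*(-18) = 2088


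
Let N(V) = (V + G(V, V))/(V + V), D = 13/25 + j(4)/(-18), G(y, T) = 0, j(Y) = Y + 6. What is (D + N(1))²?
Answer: 43681/202500 ≈ 0.21571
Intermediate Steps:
j(Y) = 6 + Y
D = -8/225 (D = 13/25 + (6 + 4)/(-18) = 13*(1/25) + 10*(-1/18) = 13/25 - 5/9 = -8/225 ≈ -0.035556)
N(V) = ½ (N(V) = (V + 0)/(V + V) = V/((2*V)) = V*(1/(2*V)) = ½)
(D + N(1))² = (-8/225 + ½)² = (209/450)² = 43681/202500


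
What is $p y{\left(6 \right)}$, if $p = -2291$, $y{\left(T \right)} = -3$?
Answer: $6873$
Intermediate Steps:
$p y{\left(6 \right)} = \left(-2291\right) \left(-3\right) = 6873$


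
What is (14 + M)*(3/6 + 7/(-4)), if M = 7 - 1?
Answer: -25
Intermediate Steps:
M = 6
(14 + M)*(3/6 + 7/(-4)) = (14 + 6)*(3/6 + 7/(-4)) = 20*(3*(⅙) + 7*(-¼)) = 20*(½ - 7/4) = 20*(-5/4) = -25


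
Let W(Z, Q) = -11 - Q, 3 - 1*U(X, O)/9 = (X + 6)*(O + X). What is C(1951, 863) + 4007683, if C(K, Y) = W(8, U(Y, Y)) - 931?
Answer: 17505760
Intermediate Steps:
U(X, O) = 27 - 9*(6 + X)*(O + X) (U(X, O) = 27 - 9*(X + 6)*(O + X) = 27 - 9*(6 + X)*(O + X))
C(K, Y) = -969 + 18*Y**2 + 108*Y (C(K, Y) = (-11 - (27 - 54*Y - 54*Y - 9*Y**2 - 9*Y*Y)) - 931 = (-11 - (27 - 54*Y - 54*Y - 9*Y**2 - 9*Y**2)) - 931 = (-11 - (27 - 108*Y - 18*Y**2)) - 931 = (-11 + (-27 + 18*Y**2 + 108*Y)) - 931 = (-38 + 18*Y**2 + 108*Y) - 931 = -969 + 18*Y**2 + 108*Y)
C(1951, 863) + 4007683 = (-969 + 18*863**2 + 108*863) + 4007683 = (-969 + 18*744769 + 93204) + 4007683 = (-969 + 13405842 + 93204) + 4007683 = 13498077 + 4007683 = 17505760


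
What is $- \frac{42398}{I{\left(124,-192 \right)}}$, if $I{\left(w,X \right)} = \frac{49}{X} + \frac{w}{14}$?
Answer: $- \frac{56982912}{11561} \approx -4928.9$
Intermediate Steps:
$I{\left(w,X \right)} = \frac{49}{X} + \frac{w}{14}$ ($I{\left(w,X \right)} = \frac{49}{X} + w \frac{1}{14} = \frac{49}{X} + \frac{w}{14}$)
$- \frac{42398}{I{\left(124,-192 \right)}} = - \frac{42398}{\frac{49}{-192} + \frac{1}{14} \cdot 124} = - \frac{42398}{49 \left(- \frac{1}{192}\right) + \frac{62}{7}} = - \frac{42398}{- \frac{49}{192} + \frac{62}{7}} = - \frac{42398}{\frac{11561}{1344}} = \left(-42398\right) \frac{1344}{11561} = - \frac{56982912}{11561}$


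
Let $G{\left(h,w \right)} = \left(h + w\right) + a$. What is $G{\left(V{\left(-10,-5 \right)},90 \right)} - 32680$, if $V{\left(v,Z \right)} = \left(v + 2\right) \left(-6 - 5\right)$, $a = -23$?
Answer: $-32525$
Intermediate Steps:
$V{\left(v,Z \right)} = -22 - 11 v$ ($V{\left(v,Z \right)} = \left(2 + v\right) \left(-11\right) = -22 - 11 v$)
$G{\left(h,w \right)} = -23 + h + w$ ($G{\left(h,w \right)} = \left(h + w\right) - 23 = -23 + h + w$)
$G{\left(V{\left(-10,-5 \right)},90 \right)} - 32680 = \left(-23 - -88 + 90\right) - 32680 = \left(-23 + \left(-22 + 110\right) + 90\right) - 32680 = \left(-23 + 88 + 90\right) - 32680 = 155 - 32680 = -32525$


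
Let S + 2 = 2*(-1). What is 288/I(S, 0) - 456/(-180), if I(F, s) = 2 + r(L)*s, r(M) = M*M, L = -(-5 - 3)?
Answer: 2198/15 ≈ 146.53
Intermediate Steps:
L = 8 (L = -1*(-8) = 8)
r(M) = M²
S = -4 (S = -2 + 2*(-1) = -2 - 2 = -4)
I(F, s) = 2 + 64*s (I(F, s) = 2 + 8²*s = 2 + 64*s)
288/I(S, 0) - 456/(-180) = 288/(2 + 64*0) - 456/(-180) = 288/(2 + 0) - 456*(-1/180) = 288/2 + 38/15 = 288*(½) + 38/15 = 144 + 38/15 = 2198/15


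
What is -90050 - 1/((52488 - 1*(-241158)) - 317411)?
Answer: -2140038249/23765 ≈ -90050.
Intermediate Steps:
-90050 - 1/((52488 - 1*(-241158)) - 317411) = -90050 - 1/((52488 + 241158) - 317411) = -90050 - 1/(293646 - 317411) = -90050 - 1/(-23765) = -90050 - 1*(-1/23765) = -90050 + 1/23765 = -2140038249/23765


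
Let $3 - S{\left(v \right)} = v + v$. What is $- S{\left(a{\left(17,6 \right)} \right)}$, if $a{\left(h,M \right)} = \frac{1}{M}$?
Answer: $- \frac{8}{3} \approx -2.6667$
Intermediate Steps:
$S{\left(v \right)} = 3 - 2 v$ ($S{\left(v \right)} = 3 - \left(v + v\right) = 3 - 2 v$)
$- S{\left(a{\left(17,6 \right)} \right)} = - (3 - \frac{2}{6}) = - (3 - \frac{1}{3}) = \left(-1\right) \frac{8}{3} = - \frac{8}{3}$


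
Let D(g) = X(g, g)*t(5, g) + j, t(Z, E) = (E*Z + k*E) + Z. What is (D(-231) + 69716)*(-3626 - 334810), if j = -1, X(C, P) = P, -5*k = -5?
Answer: -131558872536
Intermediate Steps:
k = 1 (k = -⅕*(-5) = 1)
t(Z, E) = E + Z + E*Z (t(Z, E) = (E*Z + 1*E) + Z = (E*Z + E) + Z = (E + E*Z) + Z = E + Z + E*Z)
D(g) = -1 + g*(5 + 6*g) (D(g) = g*(g + 5 + g*5) - 1 = g*(g + 5 + 5*g) - 1 = g*(5 + 6*g) - 1 = -1 + g*(5 + 6*g))
(D(-231) + 69716)*(-3626 - 334810) = ((-1 - 231*(5 + 6*(-231))) + 69716)*(-3626 - 334810) = ((-1 - 231*(5 - 1386)) + 69716)*(-338436) = ((-1 - 231*(-1381)) + 69716)*(-338436) = ((-1 + 319011) + 69716)*(-338436) = (319010 + 69716)*(-338436) = 388726*(-338436) = -131558872536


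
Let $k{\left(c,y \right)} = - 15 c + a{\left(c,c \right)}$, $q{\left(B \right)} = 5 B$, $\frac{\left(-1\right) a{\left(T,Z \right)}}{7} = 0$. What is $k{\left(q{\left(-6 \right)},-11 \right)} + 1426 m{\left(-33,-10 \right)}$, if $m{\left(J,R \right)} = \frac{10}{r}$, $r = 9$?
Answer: $\frac{18310}{9} \approx 2034.4$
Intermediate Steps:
$a{\left(T,Z \right)} = 0$ ($a{\left(T,Z \right)} = \left(-7\right) 0 = 0$)
$m{\left(J,R \right)} = \frac{10}{9}$
$k{\left(c,y \right)} = - 15 c$ ($k{\left(c,y \right)} = - 15 c + 0 = - 15 c$)
$k{\left(q{\left(-6 \right)},-11 \right)} + 1426 m{\left(-33,-10 \right)} = - 15 \cdot 5 \left(-6\right) + 1426 \cdot \frac{10}{9} = \left(-15\right) \left(-30\right) + \frac{14260}{9} = 450 + \frac{14260}{9} = \frac{18310}{9}$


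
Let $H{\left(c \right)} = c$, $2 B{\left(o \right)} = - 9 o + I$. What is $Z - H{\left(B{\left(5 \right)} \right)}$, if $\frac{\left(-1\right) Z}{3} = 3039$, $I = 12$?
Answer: $- \frac{18201}{2} \approx -9100.5$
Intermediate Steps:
$B{\left(o \right)} = 6 - \frac{9 o}{2}$ ($B{\left(o \right)} = \frac{- 9 o + 12}{2} = \frac{12 - 9 o}{2} = 6 - \frac{9 o}{2}$)
$Z = -9117$ ($Z = \left(-3\right) 3039 = -9117$)
$Z - H{\left(B{\left(5 \right)} \right)} = -9117 - \left(6 - \frac{45}{2}\right) = -9117 - - \frac{33}{2} = -9117 + \frac{33}{2} = - \frac{18201}{2}$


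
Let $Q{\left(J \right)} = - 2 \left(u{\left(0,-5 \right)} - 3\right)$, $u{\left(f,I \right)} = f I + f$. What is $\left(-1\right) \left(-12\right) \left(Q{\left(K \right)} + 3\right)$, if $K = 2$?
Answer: $108$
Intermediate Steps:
$u{\left(f,I \right)} = f + I f$ ($u{\left(f,I \right)} = I f + f = f + I f$)
$Q{\left(J \right)} = 6$ ($Q{\left(J \right)} = - 2 \left(0 \left(1 - 5\right) - 3\right) = - 2 \left(0 \left(-4\right) - 3\right) = - 2 \left(0 - 3\right) = \left(-2\right) \left(-3\right) = 6$)
$\left(-1\right) \left(-12\right) \left(Q{\left(K \right)} + 3\right) = \left(-1\right) \left(-12\right) \left(6 + 3\right) = 12 \cdot 9 = 108$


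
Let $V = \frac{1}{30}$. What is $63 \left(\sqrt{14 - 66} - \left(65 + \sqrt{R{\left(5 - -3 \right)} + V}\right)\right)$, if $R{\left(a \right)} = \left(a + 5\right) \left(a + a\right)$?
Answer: $-4095 - \frac{1659 \sqrt{30}}{10} + 126 i \sqrt{13} \approx -5003.7 + 454.3 i$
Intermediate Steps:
$R{\left(a \right)} = 2 a \left(5 + a\right)$ ($R{\left(a \right)} = \left(5 + a\right) 2 a = 2 a \left(5 + a\right)$)
$V = \frac{1}{30} \approx 0.033333$
$63 \left(\sqrt{14 - 66} - \left(65 + \sqrt{R{\left(5 - -3 \right)} + V}\right)\right) = 63 \left(\sqrt{14 - 66} - \left(65 + \sqrt{2 \left(5 - -3\right) \left(5 + \left(5 - -3\right)\right) + \frac{1}{30}}\right)\right) = 63 \left(\sqrt{-52} - \left(65 + \sqrt{2 \left(5 + 3\right) \left(5 + \left(5 + 3\right)\right) + \frac{1}{30}}\right)\right) = 63 \left(2 i \sqrt{13} - \left(65 + \sqrt{2 \cdot 8 \left(5 + 8\right) + \frac{1}{30}}\right)\right) = 63 \left(2 i \sqrt{13} - \left(65 + \sqrt{2 \cdot 8 \cdot 13 + \frac{1}{30}}\right)\right) = 63 \left(2 i \sqrt{13} - \left(65 + \sqrt{208 + \frac{1}{30}}\right)\right) = 63 \left(2 i \sqrt{13} - \left(65 + \sqrt{\frac{6241}{30}}\right)\right) = 63 \left(2 i \sqrt{13} - \left(65 + \frac{79 \sqrt{30}}{30}\right)\right) = 63 \left(-65 - \frac{79 \sqrt{30}}{30} + 2 i \sqrt{13}\right) = -4095 - \frac{1659 \sqrt{30}}{10} + 126 i \sqrt{13}$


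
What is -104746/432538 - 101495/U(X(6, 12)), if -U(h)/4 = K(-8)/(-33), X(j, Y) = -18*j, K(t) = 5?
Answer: -144871675715/865076 ≈ -1.6747e+5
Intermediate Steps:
U(h) = 20/33 (U(h) = -20/(-33) = -20*(-1)/33 = -4*(-5/33) = 20/33)
-104746/432538 - 101495/U(X(6, 12)) = -104746/432538 - 101495/20/33 = -104746*1/432538 - 101495*33/20 = -52373/216269 - 669867/4 = -144871675715/865076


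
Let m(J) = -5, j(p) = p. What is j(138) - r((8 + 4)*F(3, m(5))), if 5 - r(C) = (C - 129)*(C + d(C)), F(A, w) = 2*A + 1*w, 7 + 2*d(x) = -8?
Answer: -787/2 ≈ -393.50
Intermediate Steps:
d(x) = -15/2 (d(x) = -7/2 + (½)*(-8) = -7/2 - 4 = -15/2)
F(A, w) = w + 2*A (F(A, w) = 2*A + w = w + 2*A)
r(C) = 5 - (-129 + C)*(-15/2 + C) (r(C) = 5 - (C - 129)*(C - 15/2) = 5 - (-129 + C)*(-15/2 + C))
j(138) - r((8 + 4)*F(3, m(5))) = 138 - (-1925/2 - ((8 + 4)*(-5 + 2*3))² + 273*((8 + 4)*(-5 + 2*3))/2) = 138 - (-1925/2 - (12*(-5 + 6))² + 273*(12*(-5 + 6))/2) = 138 - (-1925/2 - (12*1)² + 273*(12*1)/2) = 138 - (-1925/2 - 1*12² + (273/2)*12) = 138 - (-1925/2 - 1*144 + 1638) = 138 - (-1925/2 - 144 + 1638) = 138 - 1*1063/2 = 138 - 1063/2 = -787/2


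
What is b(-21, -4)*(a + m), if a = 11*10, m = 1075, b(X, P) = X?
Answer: -24885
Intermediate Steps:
a = 110
b(-21, -4)*(a + m) = -21*(110 + 1075) = -21*1185 = -24885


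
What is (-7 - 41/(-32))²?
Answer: 33489/1024 ≈ 32.704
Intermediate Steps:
(-7 - 41/(-32))² = (-7 - 41*(-1/32))² = (-7 + 41/32)² = (-183/32)² = 33489/1024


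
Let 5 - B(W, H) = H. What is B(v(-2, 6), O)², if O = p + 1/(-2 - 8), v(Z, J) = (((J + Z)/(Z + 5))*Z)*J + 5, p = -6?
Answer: 12321/100 ≈ 123.21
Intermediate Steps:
v(Z, J) = 5 + J*Z*(J + Z)/(5 + Z) (v(Z, J) = (((J + Z)/(5 + Z))*Z)*J + 5 = (Z*(J + Z)/(5 + Z))*J + 5 = J*Z*(J + Z)/(5 + Z) + 5 = 5 + J*Z*(J + Z)/(5 + Z))
O = -61/10 (O = -6 + 1/(-2 - 8) = -6 + 1/(-10) = -6 - ⅒ = -61/10 ≈ -6.1000)
B(W, H) = 5 - H
B(v(-2, 6), O)² = (5 - 1*(-61/10))² = (5 + 61/10)² = (111/10)² = 12321/100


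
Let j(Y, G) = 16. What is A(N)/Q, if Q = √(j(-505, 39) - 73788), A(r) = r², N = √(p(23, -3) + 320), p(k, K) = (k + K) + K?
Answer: -337*I*√18443/36886 ≈ -1.2407*I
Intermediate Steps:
p(k, K) = k + 2*K (p(k, K) = (K + k) + K = k + 2*K)
N = √337 (N = √((23 + 2*(-3)) + 320) = √((23 - 6) + 320) = √(17 + 320) = √337 ≈ 18.358)
Q = 2*I*√18443 (Q = √(16 - 73788) = √(-73772) = 2*I*√18443 ≈ 271.61*I)
A(N)/Q = (√337)²/((2*I*√18443)) = 337*(-I*√18443/36886) = -337*I*√18443/36886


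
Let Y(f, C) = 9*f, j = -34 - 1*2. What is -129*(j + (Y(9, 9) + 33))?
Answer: -10062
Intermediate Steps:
j = -36 (j = -34 - 2 = -36)
-129*(j + (Y(9, 9) + 33)) = -129*(-36 + (9*9 + 33)) = -129*(-36 + (81 + 33)) = -129*(-36 + 114) = -129*78 = -10062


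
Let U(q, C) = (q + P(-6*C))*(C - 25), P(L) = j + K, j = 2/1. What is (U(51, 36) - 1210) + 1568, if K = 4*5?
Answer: 1161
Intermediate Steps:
K = 20
j = 2 (j = 2*1 = 2)
P(L) = 22 (P(L) = 2 + 20 = 22)
U(q, C) = (-25 + C)*(22 + q) (U(q, C) = (q + 22)*(C - 25) = (22 + q)*(-25 + C) = (-25 + C)*(22 + q))
(U(51, 36) - 1210) + 1568 = ((-550 - 25*51 + 22*36 + 36*51) - 1210) + 1568 = ((-550 - 1275 + 792 + 1836) - 1210) + 1568 = (803 - 1210) + 1568 = -407 + 1568 = 1161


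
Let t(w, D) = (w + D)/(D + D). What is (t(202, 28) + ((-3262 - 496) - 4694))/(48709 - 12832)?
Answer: -78847/334852 ≈ -0.23547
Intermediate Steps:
t(w, D) = (D + w)/(2*D) (t(w, D) = (D + w)/((2*D)) = (D + w)*(1/(2*D)) = (D + w)/(2*D))
(t(202, 28) + ((-3262 - 496) - 4694))/(48709 - 12832) = ((1/2)*(28 + 202)/28 + ((-3262 - 496) - 4694))/(48709 - 12832) = ((1/2)*(1/28)*230 + (-3758 - 4694))/35877 = (115/28 - 8452)*(1/35877) = -236541/28*1/35877 = -78847/334852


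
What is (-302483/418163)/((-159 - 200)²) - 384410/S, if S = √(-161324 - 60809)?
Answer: -302483/53893265603 + 384410*I*√222133/222133 ≈ -5.6126e-6 + 815.62*I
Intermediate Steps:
S = I*√222133 (S = √(-222133) = I*√222133 ≈ 471.31*I)
(-302483/418163)/((-159 - 200)²) - 384410/S = (-302483/418163)/((-159 - 200)²) - 384410*(-I*√222133/222133) = (-302483*1/418163)/((-359)²) - (-384410)*I*√222133/222133 = -302483/418163/128881 + 384410*I*√222133/222133 = -302483/418163*1/128881 + 384410*I*√222133/222133 = -302483/53893265603 + 384410*I*√222133/222133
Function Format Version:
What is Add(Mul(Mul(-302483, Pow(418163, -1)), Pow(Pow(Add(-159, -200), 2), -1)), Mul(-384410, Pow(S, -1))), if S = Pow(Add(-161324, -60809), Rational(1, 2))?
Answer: Add(Rational(-302483, 53893265603), Mul(Rational(384410, 222133), I, Pow(222133, Rational(1, 2)))) ≈ Add(-5.6126e-6, Mul(815.62, I))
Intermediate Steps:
S = Mul(I, Pow(222133, Rational(1, 2))) (S = Pow(-222133, Rational(1, 2)) = Mul(I, Pow(222133, Rational(1, 2))) ≈ Mul(471.31, I))
Add(Mul(Mul(-302483, Pow(418163, -1)), Pow(Pow(Add(-159, -200), 2), -1)), Mul(-384410, Pow(S, -1))) = Add(Mul(Mul(-302483, Pow(418163, -1)), Pow(Pow(Add(-159, -200), 2), -1)), Mul(-384410, Pow(Mul(I, Pow(222133, Rational(1, 2))), -1))) = Add(Mul(Mul(-302483, Rational(1, 418163)), Pow(Pow(-359, 2), -1)), Mul(-384410, Mul(Rational(-1, 222133), I, Pow(222133, Rational(1, 2))))) = Add(Mul(Rational(-302483, 418163), Pow(128881, -1)), Mul(Rational(384410, 222133), I, Pow(222133, Rational(1, 2)))) = Add(Mul(Rational(-302483, 418163), Rational(1, 128881)), Mul(Rational(384410, 222133), I, Pow(222133, Rational(1, 2)))) = Add(Rational(-302483, 53893265603), Mul(Rational(384410, 222133), I, Pow(222133, Rational(1, 2))))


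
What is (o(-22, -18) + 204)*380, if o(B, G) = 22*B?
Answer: -106400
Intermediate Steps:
(o(-22, -18) + 204)*380 = (22*(-22) + 204)*380 = (-484 + 204)*380 = -280*380 = -106400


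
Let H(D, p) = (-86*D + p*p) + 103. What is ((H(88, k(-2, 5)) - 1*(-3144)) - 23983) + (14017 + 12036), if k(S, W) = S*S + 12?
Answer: -1995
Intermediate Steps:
k(S, W) = 12 + S² (k(S, W) = S² + 12 = 12 + S²)
H(D, p) = 103 + p² - 86*D (H(D, p) = (-86*D + p²) + 103 = (p² - 86*D) + 103 = 103 + p² - 86*D)
((H(88, k(-2, 5)) - 1*(-3144)) - 23983) + (14017 + 12036) = (((103 + (12 + (-2)²)² - 86*88) - 1*(-3144)) - 23983) + (14017 + 12036) = (((103 + (12 + 4)² - 7568) + 3144) - 23983) + 26053 = (((103 + 16² - 7568) + 3144) - 23983) + 26053 = (((103 + 256 - 7568) + 3144) - 23983) + 26053 = ((-7209 + 3144) - 23983) + 26053 = (-4065 - 23983) + 26053 = -28048 + 26053 = -1995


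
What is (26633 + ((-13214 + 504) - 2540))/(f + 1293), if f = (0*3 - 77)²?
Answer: 11383/7222 ≈ 1.5762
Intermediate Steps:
f = 5929 (f = (0 - 77)² = (-77)² = 5929)
(26633 + ((-13214 + 504) - 2540))/(f + 1293) = (26633 + ((-13214 + 504) - 2540))/(5929 + 1293) = (26633 + (-12710 - 2540))/7222 = (26633 - 15250)*(1/7222) = 11383*(1/7222) = 11383/7222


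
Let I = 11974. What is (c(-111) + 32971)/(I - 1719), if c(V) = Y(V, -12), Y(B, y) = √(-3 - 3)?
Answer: 32971/10255 + I*√6/10255 ≈ 3.2151 + 0.00023886*I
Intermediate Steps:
Y(B, y) = I*√6 (Y(B, y) = √(-6) = I*√6)
c(V) = I*√6
(c(-111) + 32971)/(I - 1719) = (I*√6 + 32971)/(11974 - 1719) = (32971 + I*√6)/10255 = (32971 + I*√6)*(1/10255) = 32971/10255 + I*√6/10255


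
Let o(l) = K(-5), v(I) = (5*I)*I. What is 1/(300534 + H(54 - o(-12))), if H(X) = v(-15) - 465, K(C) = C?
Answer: 1/301194 ≈ 3.3201e-6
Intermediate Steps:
v(I) = 5*I²
o(l) = -5
H(X) = 660 (H(X) = 5*(-15)² - 465 = 5*225 - 465 = 1125 - 465 = 660)
1/(300534 + H(54 - o(-12))) = 1/(300534 + 660) = 1/301194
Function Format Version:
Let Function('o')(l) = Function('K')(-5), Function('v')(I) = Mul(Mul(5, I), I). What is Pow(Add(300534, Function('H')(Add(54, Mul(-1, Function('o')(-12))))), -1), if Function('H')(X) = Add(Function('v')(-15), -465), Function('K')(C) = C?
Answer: Rational(1, 301194) ≈ 3.3201e-6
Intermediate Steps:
Function('v')(I) = Mul(5, Pow(I, 2))
Function('o')(l) = -5
Function('H')(X) = 660 (Function('H')(X) = Add(Mul(5, Pow(-15, 2)), -465) = Add(Mul(5, 225), -465) = Add(1125, -465) = 660)
Pow(Add(300534, Function('H')(Add(54, Mul(-1, Function('o')(-12))))), -1) = Pow(Add(300534, 660), -1) = Pow(301194, -1) = Rational(1, 301194)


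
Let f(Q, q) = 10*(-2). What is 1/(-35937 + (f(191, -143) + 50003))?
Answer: 1/14046 ≈ 7.1195e-5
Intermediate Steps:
f(Q, q) = -20
1/(-35937 + (f(191, -143) + 50003)) = 1/(-35937 + (-20 + 50003)) = 1/(-35937 + 49983) = 1/14046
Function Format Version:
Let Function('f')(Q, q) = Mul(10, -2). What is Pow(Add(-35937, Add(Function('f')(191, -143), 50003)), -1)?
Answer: Rational(1, 14046) ≈ 7.1195e-5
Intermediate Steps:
Function('f')(Q, q) = -20
Pow(Add(-35937, Add(Function('f')(191, -143), 50003)), -1) = Pow(Add(-35937, Add(-20, 50003)), -1) = Pow(Add(-35937, 49983), -1) = Pow(14046, -1) = Rational(1, 14046)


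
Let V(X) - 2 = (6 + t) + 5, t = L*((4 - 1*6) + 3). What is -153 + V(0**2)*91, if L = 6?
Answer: 1576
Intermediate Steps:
t = 6 (t = 6*((4 - 1*6) + 3) = 6*((4 - 6) + 3) = 6*(-2 + 3) = 6*1 = 6)
V(X) = 19 (V(X) = 2 + ((6 + 6) + 5) = 2 + (12 + 5) = 2 + 17 = 19)
-153 + V(0**2)*91 = -153 + 19*91 = -153 + 1729 = 1576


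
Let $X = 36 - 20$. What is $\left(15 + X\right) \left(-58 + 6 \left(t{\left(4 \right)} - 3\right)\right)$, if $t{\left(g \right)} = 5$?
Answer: $-1426$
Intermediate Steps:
$X = 16$ ($X = 36 - 20 = 16$)
$\left(15 + X\right) \left(-58 + 6 \left(t{\left(4 \right)} - 3\right)\right) = \left(15 + 16\right) \left(-58 + 6 \left(5 - 3\right)\right) = 31 \left(-58 + 6 \cdot 2\right) = 31 \left(-58 + 12\right) = 31 \left(-46\right) = -1426$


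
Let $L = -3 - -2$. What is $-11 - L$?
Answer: $-10$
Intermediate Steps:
$L = -1$ ($L = -3 + 2 = -1$)
$-11 - L = -11 - -1 = -11 + 1 = -10$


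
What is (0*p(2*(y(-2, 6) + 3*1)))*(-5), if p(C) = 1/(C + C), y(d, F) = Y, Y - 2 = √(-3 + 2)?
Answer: 0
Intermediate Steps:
Y = 2 + I (Y = 2 + √(-3 + 2) = 2 + √(-1) = 2 + I ≈ 2.0 + 1.0*I)
y(d, F) = 2 + I
p(C) = 1/(2*C)
(0*p(2*(y(-2, 6) + 3*1)))*(-5) = (0*(1/(2*((2*((2 + I) + 3*1))))))*(-5) = (0*(1/(2*((2*((2 + I) + 3))))))*(-5) = (0*(1/(2*((2*(5 + I))))))*(-5) = (0*(1/(2*(10 + 2*I))))*(-5) = (0*(((10 - 2*I)/104)/2))*(-5) = (0*((10 - 2*I)/208))*(-5) = 0*(-5) = 0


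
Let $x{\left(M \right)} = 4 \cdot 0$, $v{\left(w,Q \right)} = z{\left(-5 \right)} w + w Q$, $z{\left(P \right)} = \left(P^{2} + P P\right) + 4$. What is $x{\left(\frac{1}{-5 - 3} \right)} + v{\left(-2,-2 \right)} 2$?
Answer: $-208$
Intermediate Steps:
$z{\left(P \right)} = 4 + 2 P^{2}$ ($z{\left(P \right)} = \left(P^{2} + P^{2}\right) + 4 = 2 P^{2} + 4 = 4 + 2 P^{2}$)
$v{\left(w,Q \right)} = 54 w + Q w$ ($v{\left(w,Q \right)} = \left(4 + 2 \left(-5\right)^{2}\right) w + w Q = \left(4 + 2 \cdot 25\right) w + Q w = \left(4 + 50\right) w + Q w = 54 w + Q w$)
$x{\left(M \right)} = 0$
$x{\left(\frac{1}{-5 - 3} \right)} + v{\left(-2,-2 \right)} 2 = 0 + - 2 \left(54 - 2\right) 2 = 0 + \left(-2\right) 52 \cdot 2 = 0 - 208 = -208$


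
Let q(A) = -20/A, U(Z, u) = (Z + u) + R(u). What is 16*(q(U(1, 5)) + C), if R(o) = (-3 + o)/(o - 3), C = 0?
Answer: -320/7 ≈ -45.714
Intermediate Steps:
R(o) = 1 (R(o) = (-3 + o)/(-3 + o) = 1)
U(Z, u) = 1 + Z + u (U(Z, u) = (Z + u) + 1 = 1 + Z + u)
16*(q(U(1, 5)) + C) = 16*(-20/(1 + 1 + 5) + 0) = 16*(-20/7 + 0) = 16*(-20/7) = -320/7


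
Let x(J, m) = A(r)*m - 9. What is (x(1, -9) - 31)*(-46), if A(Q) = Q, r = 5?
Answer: 3910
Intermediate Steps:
x(J, m) = -9 + 5*m (x(J, m) = 5*m - 9 = -9 + 5*m)
(x(1, -9) - 31)*(-46) = ((-9 + 5*(-9)) - 31)*(-46) = ((-9 - 45) - 31)*(-46) = (-54 - 31)*(-46) = -85*(-46) = 3910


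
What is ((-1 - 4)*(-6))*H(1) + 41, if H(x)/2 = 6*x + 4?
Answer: 641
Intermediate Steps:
H(x) = 8 + 12*x (H(x) = 2*(6*x + 4) = 2*(4 + 6*x) = 8 + 12*x)
((-1 - 4)*(-6))*H(1) + 41 = ((-1 - 4)*(-6))*(8 + 12*1) + 41 = (-5*(-6))*(8 + 12) + 41 = 30*20 + 41 = 600 + 41 = 641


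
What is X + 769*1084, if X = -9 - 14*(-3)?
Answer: 833629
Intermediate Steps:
X = 33 (X = -9 + 42 = 33)
X + 769*1084 = 33 + 769*1084 = 33 + 833596 = 833629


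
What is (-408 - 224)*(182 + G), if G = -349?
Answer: 105544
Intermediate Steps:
(-408 - 224)*(182 + G) = (-408 - 224)*(182 - 349) = -632*(-167) = 105544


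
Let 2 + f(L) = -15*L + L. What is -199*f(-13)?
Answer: -35820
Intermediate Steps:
f(L) = -2 - 14*L (f(L) = -2 + (-15*L + L) = -2 - 14*L)
-199*f(-13) = -199*(-2 - 14*(-13)) = -199*(-2 + 182) = -199*180 = -35820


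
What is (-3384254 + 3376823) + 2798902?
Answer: 2791471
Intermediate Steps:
(-3384254 + 3376823) + 2798902 = -7431 + 2798902 = 2791471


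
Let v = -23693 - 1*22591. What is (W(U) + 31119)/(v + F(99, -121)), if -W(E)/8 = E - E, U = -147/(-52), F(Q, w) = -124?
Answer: -31119/46408 ≈ -0.67055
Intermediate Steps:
U = 147/52 (U = -147*(-1/52) = 147/52 ≈ 2.8269)
v = -46284 (v = -23693 - 22591 = -46284)
W(E) = 0 (W(E) = -8*(E - E) = -8*0 = 0)
(W(U) + 31119)/(v + F(99, -121)) = (0 + 31119)/(-46284 - 124) = 31119/(-46408) = 31119*(-1/46408) = -31119/46408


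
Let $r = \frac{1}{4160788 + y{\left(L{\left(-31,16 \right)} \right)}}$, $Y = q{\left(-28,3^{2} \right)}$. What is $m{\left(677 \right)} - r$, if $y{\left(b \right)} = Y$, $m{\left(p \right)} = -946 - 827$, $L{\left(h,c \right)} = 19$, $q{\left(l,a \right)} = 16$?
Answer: $- \frac{7377105493}{4160804} \approx -1773.0$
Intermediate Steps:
$m{\left(p \right)} = -1773$ ($m{\left(p \right)} = -946 - 827 = -1773$)
$Y = 16$
$y{\left(b \right)} = 16$
$r = \frac{1}{4160804}$ ($r = \frac{1}{4160788 + 16} = \frac{1}{4160804} \approx 2.4034 \cdot 10^{-7}$)
$m{\left(677 \right)} - r = -1773 - \frac{1}{4160804} = - \frac{7377105493}{4160804}$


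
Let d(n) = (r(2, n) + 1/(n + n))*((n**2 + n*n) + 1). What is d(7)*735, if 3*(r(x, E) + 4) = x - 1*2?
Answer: -571725/2 ≈ -2.8586e+5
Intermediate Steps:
r(x, E) = -14/3 + x/3 (r(x, E) = -4 + (x - 1*2)/3 = -4 + (x - 2)/3 = -4 + (-2 + x)/3 = -4 + (-2/3 + x/3) = -14/3 + x/3)
d(n) = (1 + 2*n**2)*(-4 + 1/(2*n)) (d(n) = ((-14/3 + (1/3)*2) + 1/(n + n))*((n**2 + n*n) + 1) = ((-14/3 + 2/3) + 1/(2*n))*((n**2 + n**2) + 1) = (-4 + 1/(2*n))*(2*n**2 + 1) = (-4 + 1/(2*n))*(1 + 2*n**2) = (1 + 2*n**2)*(-4 + 1/(2*n)))
d(7)*735 = (-4 + 7 + (1/2)/7 - 8*7**2)*735 = (-4 + 7 + (1/2)*(1/7) - 8*49)*735 = (-4 + 7 + 1/14 - 392)*735 = -5445/14*735 = -571725/2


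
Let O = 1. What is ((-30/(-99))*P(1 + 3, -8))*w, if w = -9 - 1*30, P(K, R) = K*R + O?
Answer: 4030/11 ≈ 366.36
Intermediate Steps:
P(K, R) = 1 + K*R (P(K, R) = K*R + 1 = 1 + K*R)
w = -39 (w = -9 - 30 = -39)
((-30/(-99))*P(1 + 3, -8))*w = ((-30/(-99))*(1 + (1 + 3)*(-8)))*(-39) = ((-30*(-1/99))*(1 + 4*(-8)))*(-39) = (10*(1 - 32)/33)*(-39) = ((10/33)*(-31))*(-39) = -310/33*(-39) = 4030/11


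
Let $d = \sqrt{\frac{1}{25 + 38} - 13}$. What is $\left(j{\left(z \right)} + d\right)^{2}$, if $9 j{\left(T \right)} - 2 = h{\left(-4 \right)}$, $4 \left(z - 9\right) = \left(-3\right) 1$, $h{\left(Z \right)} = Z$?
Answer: $\frac{\left(14 - 3 i \sqrt{5726}\right)^{2}}{3969} \approx -12.935 - 1.6015 i$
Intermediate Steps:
$z = \frac{33}{4}$ ($z = 9 + \frac{\left(-3\right) 1}{4} = 9 + \frac{1}{4} \left(-3\right) = 9 - \frac{3}{4} = \frac{33}{4} \approx 8.25$)
$j{\left(T \right)} = - \frac{2}{9}$ ($j{\left(T \right)} = \frac{2}{9} + \frac{1}{9} \left(-4\right) = \frac{2}{9} - \frac{4}{9} = - \frac{2}{9}$)
$d = \frac{i \sqrt{5726}}{21}$ ($d = \sqrt{\frac{1}{63} - 13} = \sqrt{- \frac{818}{63}} = \frac{i \sqrt{5726}}{21} \approx 3.6033 i$)
$\left(j{\left(z \right)} + d\right)^{2} = \left(- \frac{2}{9} + \frac{i \sqrt{5726}}{21}\right)^{2}$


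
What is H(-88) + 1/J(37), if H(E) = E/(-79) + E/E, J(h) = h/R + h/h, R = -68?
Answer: 10549/2449 ≈ 4.3075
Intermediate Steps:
J(h) = 1 - h/68 (J(h) = h/(-68) + h/h = h*(-1/68) + 1 = -h/68 + 1 = 1 - h/68)
H(E) = 1 - E/79 (H(E) = E*(-1/79) + 1 = -E/79 + 1 = 1 - E/79)
H(-88) + 1/J(37) = (1 - 1/79*(-88)) + 1/(1 - 1/68*37) = (1 + 88/79) + 1/(1 - 37/68) = 167/79 + 1/(31/68) = 167/79 + 68/31 = 10549/2449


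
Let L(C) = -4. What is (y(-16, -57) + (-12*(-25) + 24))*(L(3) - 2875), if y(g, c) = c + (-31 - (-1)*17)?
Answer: -728387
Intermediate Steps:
y(g, c) = -14 + c (y(g, c) = c + (-31 - 1*(-17)) = c + (-31 + 17) = c - 14 = -14 + c)
(y(-16, -57) + (-12*(-25) + 24))*(L(3) - 2875) = ((-14 - 57) + (-12*(-25) + 24))*(-4 - 2875) = (-71 + (300 + 24))*(-2879) = (-71 + 324)*(-2879) = 253*(-2879) = -728387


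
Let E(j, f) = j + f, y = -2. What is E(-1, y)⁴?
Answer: 81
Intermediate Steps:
E(j, f) = f + j
E(-1, y)⁴ = (-2 - 1)⁴ = (-3)⁴ = 81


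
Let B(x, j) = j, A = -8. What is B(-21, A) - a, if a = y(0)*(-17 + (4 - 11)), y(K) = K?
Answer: -8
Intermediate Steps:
a = 0 (a = 0*(-17 + (4 - 11)) = 0*(-17 - 7) = 0*(-24) = 0)
B(-21, A) - a = -8 - 1*0 = -8 + 0 = -8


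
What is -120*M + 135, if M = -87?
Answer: 10575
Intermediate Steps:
-120*M + 135 = -120*(-87) + 135 = 10440 + 135 = 10575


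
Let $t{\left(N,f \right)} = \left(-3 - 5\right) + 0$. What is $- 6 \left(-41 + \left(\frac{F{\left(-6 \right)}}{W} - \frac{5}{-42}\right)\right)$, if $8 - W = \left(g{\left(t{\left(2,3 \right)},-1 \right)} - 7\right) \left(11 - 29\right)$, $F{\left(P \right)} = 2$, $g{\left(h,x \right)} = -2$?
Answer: $\frac{2699}{11} \approx 245.36$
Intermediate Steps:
$t{\left(N,f \right)} = -8$ ($t{\left(N,f \right)} = -8 + 0 = -8$)
$W = -154$ ($W = 8 - \left(-2 - 7\right) \left(11 - 29\right) = 8 - \left(-9\right) \left(-18\right) = 8 - 162 = -154$)
$- 6 \left(-41 + \left(\frac{F{\left(-6 \right)}}{W} - \frac{5}{-42}\right)\right) = - 6 \left(-41 + \left(\frac{2}{-154} - \frac{5}{-42}\right)\right) = - 6 \left(-41 + \left(2 \left(- \frac{1}{154}\right) - - \frac{5}{42}\right)\right) = - 6 \left(-41 + \left(- \frac{1}{77} + \frac{5}{42}\right)\right) = - 6 \left(-41 + \frac{7}{66}\right) = \left(-6\right) \left(- \frac{2699}{66}\right) = \frac{2699}{11}$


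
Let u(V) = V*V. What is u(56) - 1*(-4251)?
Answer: 7387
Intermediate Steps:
u(V) = V²
u(56) - 1*(-4251) = 56² - 1*(-4251) = 3136 + 4251 = 7387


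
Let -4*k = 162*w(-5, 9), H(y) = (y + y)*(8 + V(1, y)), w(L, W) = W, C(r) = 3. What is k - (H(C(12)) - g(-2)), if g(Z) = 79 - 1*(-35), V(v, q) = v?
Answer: -609/2 ≈ -304.50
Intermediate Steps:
H(y) = 18*y (H(y) = (y + y)*(8 + 1) = (2*y)*9 = 18*y)
g(Z) = 114 (g(Z) = 79 + 35 = 114)
k = -729/2 (k = -81*9/2 = -1/4*1458 = -729/2 ≈ -364.50)
k - (H(C(12)) - g(-2)) = -729/2 - (18*3 - 1*114) = -729/2 - (54 - 114) = -729/2 - 1*(-60) = -729/2 + 60 = -609/2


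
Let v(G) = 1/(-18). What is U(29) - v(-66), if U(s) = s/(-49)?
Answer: -473/882 ≈ -0.53628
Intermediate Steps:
U(s) = -s/49 (U(s) = s*(-1/49) = -s/49)
v(G) = -1/18
U(29) - v(-66) = -1/49*29 - 1*(-1/18) = -29/49 + 1/18 = -473/882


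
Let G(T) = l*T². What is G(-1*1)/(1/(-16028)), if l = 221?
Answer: -3542188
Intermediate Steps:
G(T) = 221*T²
G(-1*1)/(1/(-16028)) = (221*(-1*1)²)/(1/(-16028)) = (221*(-1)²)/(-1/16028) = (221*1)*(-16028) = 221*(-16028) = -3542188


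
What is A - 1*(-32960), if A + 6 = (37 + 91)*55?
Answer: 39994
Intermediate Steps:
A = 7034 (A = -6 + (37 + 91)*55 = -6 + 128*55 = -6 + 7040 = 7034)
A - 1*(-32960) = 7034 - 1*(-32960) = 7034 + 32960 = 39994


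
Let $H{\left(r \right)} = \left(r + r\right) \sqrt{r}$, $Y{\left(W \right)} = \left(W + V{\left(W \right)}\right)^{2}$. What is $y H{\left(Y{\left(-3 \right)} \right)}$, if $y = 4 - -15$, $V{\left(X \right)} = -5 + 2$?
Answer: $8208$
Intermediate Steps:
$V{\left(X \right)} = -3$
$Y{\left(W \right)} = \left(-3 + W\right)^{2}$ ($Y{\left(W \right)} = \left(W - 3\right)^{2} = \left(-3 + W\right)^{2}$)
$y = 19$ ($y = 4 + 15 = 19$)
$H{\left(r \right)} = 2 r^{\frac{3}{2}}$ ($H{\left(r \right)} = 2 r \sqrt{r} = 2 r^{\frac{3}{2}}$)
$y H{\left(Y{\left(-3 \right)} \right)} = 19 \cdot 2 \left(\left(-3 - 3\right)^{2}\right)^{\frac{3}{2}} = 19 \cdot 2 \left(\left(-6\right)^{2}\right)^{\frac{3}{2}} = 19 \cdot 2 \cdot 36^{\frac{3}{2}} = 19 \cdot 2 \cdot 216 = 19 \cdot 432 = 8208$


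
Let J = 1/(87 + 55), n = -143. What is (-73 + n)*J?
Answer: -108/71 ≈ -1.5211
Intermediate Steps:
J = 1/142 ≈ 0.0070423
(-73 + n)*J = (-73 - 143)*(1/142) = -216*1/142 = -108/71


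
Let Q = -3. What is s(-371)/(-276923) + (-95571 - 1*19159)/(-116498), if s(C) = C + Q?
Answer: 513144291/520338317 ≈ 0.98617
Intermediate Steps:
s(C) = -3 + C (s(C) = C - 3 = -3 + C)
s(-371)/(-276923) + (-95571 - 1*19159)/(-116498) = (-3 - 371)/(-276923) + (-95571 - 1*19159)/(-116498) = -374*(-1/276923) + (-95571 - 19159)*(-1/116498) = 374/276923 - 114730*(-1/116498) = 374/276923 + 57365/58249 = 513144291/520338317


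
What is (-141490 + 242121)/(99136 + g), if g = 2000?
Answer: 100631/101136 ≈ 0.99501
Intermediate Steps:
(-141490 + 242121)/(99136 + g) = (-141490 + 242121)/(99136 + 2000) = 100631/101136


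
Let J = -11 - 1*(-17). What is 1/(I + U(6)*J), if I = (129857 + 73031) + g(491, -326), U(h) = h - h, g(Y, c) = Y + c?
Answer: 1/203053 ≈ 4.9248e-6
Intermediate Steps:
J = 6 (J = -11 + 17 = 6)
U(h) = 0
I = 203053 (I = (129857 + 73031) + (491 - 326) = 202888 + 165 = 203053)
1/(I + U(6)*J) = 1/(203053 + 0*6) = 1/(203053 + 0) = 1/203053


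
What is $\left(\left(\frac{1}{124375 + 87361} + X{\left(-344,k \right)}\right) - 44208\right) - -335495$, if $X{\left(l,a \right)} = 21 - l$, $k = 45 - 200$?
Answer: $\frac{61753227873}{211736} \approx 2.9165 \cdot 10^{5}$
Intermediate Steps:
$k = -155$
$\left(\left(\frac{1}{124375 + 87361} + X{\left(-344,k \right)}\right) - 44208\right) - -335495 = \left(\left(\frac{1}{124375 + 87361} + \left(21 - -344\right)\right) - 44208\right) - -335495 = \left(\left(\frac{1}{211736} + \left(21 + 344\right)\right) - 44208\right) + 335495 = \left(\left(\frac{1}{211736} + 365\right) - 44208\right) + 335495 = \left(\frac{77283641}{211736} - 44208\right) + 335495 = - \frac{9283141447}{211736} + 335495 = \frac{61753227873}{211736}$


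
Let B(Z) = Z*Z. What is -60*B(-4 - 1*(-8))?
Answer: -960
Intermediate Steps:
B(Z) = Z²
-60*B(-4 - 1*(-8)) = -60*(-4 - 1*(-8))² = -60*(-4 + 8)² = -60*4² = -60*16 = -960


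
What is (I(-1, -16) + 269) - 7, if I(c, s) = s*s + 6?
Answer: 524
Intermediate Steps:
I(c, s) = 6 + s**2 (I(c, s) = s**2 + 6 = 6 + s**2)
(I(-1, -16) + 269) - 7 = ((6 + (-16)**2) + 269) - 7 = ((6 + 256) + 269) - 7 = (262 + 269) - 7 = 531 - 7 = 524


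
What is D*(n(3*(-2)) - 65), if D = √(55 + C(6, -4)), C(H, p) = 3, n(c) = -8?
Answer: -73*√58 ≈ -555.95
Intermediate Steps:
D = √58 (D = √(55 + 3) = √58 ≈ 7.6158)
D*(n(3*(-2)) - 65) = √58*(-8 - 65) = √58*(-73) = -73*√58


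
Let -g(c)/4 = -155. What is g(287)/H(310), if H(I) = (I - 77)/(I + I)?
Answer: 384400/233 ≈ 1649.8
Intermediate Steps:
H(I) = (-77 + I)/(2*I) (H(I) = (-77 + I)/((2*I)) = (-77 + I)*(1/(2*I)) = (-77 + I)/(2*I))
g(c) = 620 (g(c) = -4*(-155) = 620)
g(287)/H(310) = 620/(((½)*(-77 + 310)/310)) = 620/(((½)*(1/310)*233)) = 620/(233/620) = 620*(620/233) = 384400/233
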